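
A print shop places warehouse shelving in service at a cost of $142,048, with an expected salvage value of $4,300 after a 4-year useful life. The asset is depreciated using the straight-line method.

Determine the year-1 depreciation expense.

Depreciable base = $142,048 − $4,300 = $137,748.
Annual expense = $137,748 / 4 = $34,437.

$34,437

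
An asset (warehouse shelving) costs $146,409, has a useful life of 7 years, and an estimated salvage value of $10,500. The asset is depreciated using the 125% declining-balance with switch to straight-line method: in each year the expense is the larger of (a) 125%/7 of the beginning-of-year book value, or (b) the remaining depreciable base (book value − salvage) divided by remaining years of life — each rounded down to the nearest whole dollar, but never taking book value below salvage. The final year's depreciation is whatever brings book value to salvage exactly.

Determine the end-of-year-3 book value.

Depreciable base = $146,409 − $10,500 = $135,909.
Year 1: DB = ⌊$146,409 × 125%/7⌋ = $26,144; SL = ⌊$135,909/7⌋ = $19,415 → take DB $26,144. Book value $120,265.
Year 2: DB = ⌊$120,265 × 125%/7⌋ = $21,475; SL = ⌊$109,765/6⌋ = $18,294 → take DB $21,475. Book value $98,790.
Year 3: DB = ⌊$98,790 × 125%/7⌋ = $17,641; SL = ⌊$88,290/5⌋ = $17,658 → take SL $17,658. Book value $81,132.

$81,132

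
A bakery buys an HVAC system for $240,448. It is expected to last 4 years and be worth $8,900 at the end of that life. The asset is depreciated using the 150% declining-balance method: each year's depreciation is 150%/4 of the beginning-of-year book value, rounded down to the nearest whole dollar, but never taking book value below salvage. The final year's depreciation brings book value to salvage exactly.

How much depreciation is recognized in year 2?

$56,355

Depreciable base = $240,448 − $8,900 = $231,548.
Year 1: ⌊$240,448 × 150%/4⌋ = $90,168. Book value $150,280.
Year 2: ⌊$150,280 × 150%/4⌋ = $56,355. Book value $93,925.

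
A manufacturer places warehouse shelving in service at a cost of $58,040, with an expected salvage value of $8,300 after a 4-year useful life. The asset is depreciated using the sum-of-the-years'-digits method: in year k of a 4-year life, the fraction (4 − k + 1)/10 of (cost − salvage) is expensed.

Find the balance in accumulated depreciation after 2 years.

$34,818

Depreciable base = $58,040 − $8,300 = $49,740.
Sum of the years' digits = 4+3+2+1 = 10.
Year 1: $49,740 × 4/10 = $19,896. Book value $38,144.
Year 2: $49,740 × 3/10 = $14,922. Book value $23,222.
Accumulated through year 2 = $58,040 − $23,222 = $34,818.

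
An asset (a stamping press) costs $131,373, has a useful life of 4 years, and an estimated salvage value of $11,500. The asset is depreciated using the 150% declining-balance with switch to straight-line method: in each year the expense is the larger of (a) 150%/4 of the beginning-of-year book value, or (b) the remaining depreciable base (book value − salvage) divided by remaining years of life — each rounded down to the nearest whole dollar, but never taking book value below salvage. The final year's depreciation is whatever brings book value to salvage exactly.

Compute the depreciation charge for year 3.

Depreciable base = $131,373 − $11,500 = $119,873.
Year 1: DB = ⌊$131,373 × 150%/4⌋ = $49,264; SL = ⌊$119,873/4⌋ = $29,968 → take DB $49,264. Book value $82,109.
Year 2: DB = ⌊$82,109 × 150%/4⌋ = $30,790; SL = ⌊$70,609/3⌋ = $23,536 → take DB $30,790. Book value $51,319.
Year 3: DB = ⌊$51,319 × 150%/4⌋ = $19,244; SL = ⌊$39,819/2⌋ = $19,909 → take SL $19,909. Book value $31,410.

$19,909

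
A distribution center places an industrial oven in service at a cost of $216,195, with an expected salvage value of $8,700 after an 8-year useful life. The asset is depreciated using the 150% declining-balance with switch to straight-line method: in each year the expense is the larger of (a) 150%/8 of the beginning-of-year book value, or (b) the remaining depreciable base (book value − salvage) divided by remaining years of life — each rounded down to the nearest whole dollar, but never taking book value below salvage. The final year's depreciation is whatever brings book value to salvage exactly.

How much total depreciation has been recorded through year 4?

$121,975

Depreciable base = $216,195 − $8,700 = $207,495.
Year 1: DB = ⌊$216,195 × 150%/8⌋ = $40,536; SL = ⌊$207,495/8⌋ = $25,936 → take DB $40,536. Book value $175,659.
Year 2: DB = ⌊$175,659 × 150%/8⌋ = $32,936; SL = ⌊$166,959/7⌋ = $23,851 → take DB $32,936. Book value $142,723.
Year 3: DB = ⌊$142,723 × 150%/8⌋ = $26,760; SL = ⌊$134,023/6⌋ = $22,337 → take DB $26,760. Book value $115,963.
Year 4: DB = ⌊$115,963 × 150%/8⌋ = $21,743; SL = ⌊$107,263/5⌋ = $21,452 → take DB $21,743. Book value $94,220.
Accumulated through year 4 = $216,195 − $94,220 = $121,975.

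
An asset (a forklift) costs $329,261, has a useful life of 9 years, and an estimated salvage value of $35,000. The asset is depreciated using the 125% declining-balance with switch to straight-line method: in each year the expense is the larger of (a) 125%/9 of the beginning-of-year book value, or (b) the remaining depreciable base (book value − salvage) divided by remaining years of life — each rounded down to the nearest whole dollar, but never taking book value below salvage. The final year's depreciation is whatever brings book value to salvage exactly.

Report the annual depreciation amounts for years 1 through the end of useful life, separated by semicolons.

Depreciable base = $329,261 − $35,000 = $294,261.
Year 1: DB = ⌊$329,261 × 125%/9⌋ = $45,730; SL = ⌊$294,261/9⌋ = $32,695 → take DB $45,730. Book value $283,531.
Year 2: DB = ⌊$283,531 × 125%/9⌋ = $39,379; SL = ⌊$248,531/8⌋ = $31,066 → take DB $39,379. Book value $244,152.
Year 3: DB = ⌊$244,152 × 125%/9⌋ = $33,910; SL = ⌊$209,152/7⌋ = $29,878 → take DB $33,910. Book value $210,242.
Year 4: DB = ⌊$210,242 × 125%/9⌋ = $29,200; SL = ⌊$175,242/6⌋ = $29,207 → take SL $29,207. Book value $181,035.
Year 5: DB = ⌊$181,035 × 125%/9⌋ = $25,143; SL = ⌊$146,035/5⌋ = $29,207 → take SL $29,207. Book value $151,828.
Year 6: DB = ⌊$151,828 × 125%/9⌋ = $21,087; SL = ⌊$116,828/4⌋ = $29,207 → take SL $29,207. Book value $122,621.
Year 7: DB = ⌊$122,621 × 125%/9⌋ = $17,030; SL = ⌊$87,621/3⌋ = $29,207 → take SL $29,207. Book value $93,414.
Year 8: DB = ⌊$93,414 × 125%/9⌋ = $12,974; SL = ⌊$58,414/2⌋ = $29,207 → take SL $29,207. Book value $64,207.
Year 9 (final): $64,207 − $35,000 = $29,207. Book value $35,000.

$45,730; $39,379; $33,910; $29,207; $29,207; $29,207; $29,207; $29,207; $29,207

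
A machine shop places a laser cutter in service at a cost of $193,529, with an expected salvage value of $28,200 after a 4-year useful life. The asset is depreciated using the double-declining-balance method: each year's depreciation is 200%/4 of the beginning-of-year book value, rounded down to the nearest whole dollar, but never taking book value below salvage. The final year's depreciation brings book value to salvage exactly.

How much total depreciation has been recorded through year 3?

$165,329

Depreciable base = $193,529 − $28,200 = $165,329.
Year 1: ⌊$193,529 × 200%/4⌋ = $96,764. Book value $96,765.
Year 2: ⌊$96,765 × 200%/4⌋ = $48,382. Book value $48,383.
Year 3: ⌊$48,383 × 200%/4⌋ = $24,191, capped at $20,183. Book value $28,200.
Accumulated through year 3 = $193,529 − $28,200 = $165,329.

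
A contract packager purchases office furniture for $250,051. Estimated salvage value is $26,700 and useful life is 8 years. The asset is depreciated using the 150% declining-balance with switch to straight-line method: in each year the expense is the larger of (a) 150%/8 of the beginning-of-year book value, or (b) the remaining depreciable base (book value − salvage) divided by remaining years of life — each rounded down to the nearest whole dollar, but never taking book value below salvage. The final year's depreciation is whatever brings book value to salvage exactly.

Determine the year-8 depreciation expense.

Depreciable base = $250,051 − $26,700 = $223,351.
Year 1: DB = ⌊$250,051 × 150%/8⌋ = $46,884; SL = ⌊$223,351/8⌋ = $27,918 → take DB $46,884. Book value $203,167.
Year 2: DB = ⌊$203,167 × 150%/8⌋ = $38,093; SL = ⌊$176,467/7⌋ = $25,209 → take DB $38,093. Book value $165,074.
Year 3: DB = ⌊$165,074 × 150%/8⌋ = $30,951; SL = ⌊$138,374/6⌋ = $23,062 → take DB $30,951. Book value $134,123.
Year 4: DB = ⌊$134,123 × 150%/8⌋ = $25,148; SL = ⌊$107,423/5⌋ = $21,484 → take DB $25,148. Book value $108,975.
Year 5: DB = ⌊$108,975 × 150%/8⌋ = $20,432; SL = ⌊$82,275/4⌋ = $20,568 → take SL $20,568. Book value $88,407.
Year 6: DB = ⌊$88,407 × 150%/8⌋ = $16,576; SL = ⌊$61,707/3⌋ = $20,569 → take SL $20,569. Book value $67,838.
Year 7: DB = ⌊$67,838 × 150%/8⌋ = $12,719; SL = ⌊$41,138/2⌋ = $20,569 → take SL $20,569. Book value $47,269.
Year 8 (final): $47,269 − $26,700 = $20,569. Book value $26,700.

$20,569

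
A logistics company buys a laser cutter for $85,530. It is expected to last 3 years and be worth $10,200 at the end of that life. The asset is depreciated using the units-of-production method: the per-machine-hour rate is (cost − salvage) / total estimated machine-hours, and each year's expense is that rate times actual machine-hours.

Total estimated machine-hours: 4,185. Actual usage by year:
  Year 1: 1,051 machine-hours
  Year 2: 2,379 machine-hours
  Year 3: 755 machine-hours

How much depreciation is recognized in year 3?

Depreciable base = $85,530 − $10,200 = $75,330.
Rate = $75,330 / 4,185 machine-hours = $18 per machine-hour.
Year 1: 1,051 × $18 = $18,918. Book value $66,612.
Year 2: 2,379 × $18 = $42,822. Book value $23,790.
Year 3: 755 × $18 = $13,590. Book value $10,200.

$13,590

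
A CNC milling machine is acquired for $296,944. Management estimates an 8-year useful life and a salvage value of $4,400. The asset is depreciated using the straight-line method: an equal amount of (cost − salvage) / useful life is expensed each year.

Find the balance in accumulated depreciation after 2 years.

Depreciable base = $296,944 − $4,400 = $292,544.
Annual expense = $292,544 / 8 = $36,568.
End of year 1: book value $260,376.
End of year 2: book value $223,808.
Accumulated through year 2 = $296,944 − $223,808 = $73,136.

$73,136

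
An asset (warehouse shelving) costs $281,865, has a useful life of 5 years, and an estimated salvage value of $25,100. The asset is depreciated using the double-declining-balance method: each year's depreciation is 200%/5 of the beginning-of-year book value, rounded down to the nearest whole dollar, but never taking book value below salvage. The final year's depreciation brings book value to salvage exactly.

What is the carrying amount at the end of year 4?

$36,531

Depreciable base = $281,865 − $25,100 = $256,765.
Year 1: ⌊$281,865 × 200%/5⌋ = $112,746. Book value $169,119.
Year 2: ⌊$169,119 × 200%/5⌋ = $67,647. Book value $101,472.
Year 3: ⌊$101,472 × 200%/5⌋ = $40,588. Book value $60,884.
Year 4: ⌊$60,884 × 200%/5⌋ = $24,353. Book value $36,531.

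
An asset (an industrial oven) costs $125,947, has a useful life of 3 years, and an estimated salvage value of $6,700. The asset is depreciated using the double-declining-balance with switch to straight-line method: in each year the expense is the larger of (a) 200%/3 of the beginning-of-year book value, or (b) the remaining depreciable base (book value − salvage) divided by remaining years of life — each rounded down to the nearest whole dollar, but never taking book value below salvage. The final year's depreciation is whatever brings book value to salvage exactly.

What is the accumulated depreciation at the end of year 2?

$111,952

Depreciable base = $125,947 − $6,700 = $119,247.
Year 1: DB = ⌊$125,947 × 200%/3⌋ = $83,964; SL = ⌊$119,247/3⌋ = $39,749 → take DB $83,964. Book value $41,983.
Year 2: DB = ⌊$41,983 × 200%/3⌋ = $27,988; SL = ⌊$35,283/2⌋ = $17,641 → take DB $27,988. Book value $13,995.
Accumulated through year 2 = $125,947 − $13,995 = $111,952.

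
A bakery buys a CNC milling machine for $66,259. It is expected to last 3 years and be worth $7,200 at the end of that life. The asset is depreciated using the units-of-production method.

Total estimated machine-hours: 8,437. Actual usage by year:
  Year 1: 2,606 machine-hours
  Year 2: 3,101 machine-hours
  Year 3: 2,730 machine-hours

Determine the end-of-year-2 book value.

Depreciable base = $66,259 − $7,200 = $59,059.
Rate = $59,059 / 8,437 machine-hours = $7 per machine-hour.
Year 1: 2,606 × $7 = $18,242. Book value $48,017.
Year 2: 3,101 × $7 = $21,707. Book value $26,310.

$26,310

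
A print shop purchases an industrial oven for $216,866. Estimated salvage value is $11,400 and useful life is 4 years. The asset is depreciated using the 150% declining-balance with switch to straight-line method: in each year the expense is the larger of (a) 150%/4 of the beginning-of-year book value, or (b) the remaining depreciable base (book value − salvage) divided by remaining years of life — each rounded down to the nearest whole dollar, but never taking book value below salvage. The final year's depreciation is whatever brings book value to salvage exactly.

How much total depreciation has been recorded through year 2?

$132,152

Depreciable base = $216,866 − $11,400 = $205,466.
Year 1: DB = ⌊$216,866 × 150%/4⌋ = $81,324; SL = ⌊$205,466/4⌋ = $51,366 → take DB $81,324. Book value $135,542.
Year 2: DB = ⌊$135,542 × 150%/4⌋ = $50,828; SL = ⌊$124,142/3⌋ = $41,380 → take DB $50,828. Book value $84,714.
Accumulated through year 2 = $216,866 − $84,714 = $132,152.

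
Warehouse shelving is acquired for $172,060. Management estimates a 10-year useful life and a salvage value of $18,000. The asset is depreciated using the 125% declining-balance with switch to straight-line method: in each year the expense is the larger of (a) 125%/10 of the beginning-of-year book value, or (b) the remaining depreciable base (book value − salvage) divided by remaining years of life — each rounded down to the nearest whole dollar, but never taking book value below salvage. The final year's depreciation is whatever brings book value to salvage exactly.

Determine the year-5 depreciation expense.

$13,810

Depreciable base = $172,060 − $18,000 = $154,060.
Year 1: DB = ⌊$172,060 × 125%/10⌋ = $21,507; SL = ⌊$154,060/10⌋ = $15,406 → take DB $21,507. Book value $150,553.
Year 2: DB = ⌊$150,553 × 125%/10⌋ = $18,819; SL = ⌊$132,553/9⌋ = $14,728 → take DB $18,819. Book value $131,734.
Year 3: DB = ⌊$131,734 × 125%/10⌋ = $16,466; SL = ⌊$113,734/8⌋ = $14,216 → take DB $16,466. Book value $115,268.
Year 4: DB = ⌊$115,268 × 125%/10⌋ = $14,408; SL = ⌊$97,268/7⌋ = $13,895 → take DB $14,408. Book value $100,860.
Year 5: DB = ⌊$100,860 × 125%/10⌋ = $12,607; SL = ⌊$82,860/6⌋ = $13,810 → take SL $13,810. Book value $87,050.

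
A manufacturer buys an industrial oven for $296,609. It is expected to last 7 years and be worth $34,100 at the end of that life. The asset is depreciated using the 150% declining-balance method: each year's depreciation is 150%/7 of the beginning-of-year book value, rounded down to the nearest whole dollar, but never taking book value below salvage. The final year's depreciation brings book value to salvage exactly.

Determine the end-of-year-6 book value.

$69,788

Depreciable base = $296,609 − $34,100 = $262,509.
Year 1: ⌊$296,609 × 150%/7⌋ = $63,559. Book value $233,050.
Year 2: ⌊$233,050 × 150%/7⌋ = $49,939. Book value $183,111.
Year 3: ⌊$183,111 × 150%/7⌋ = $39,238. Book value $143,873.
Year 4: ⌊$143,873 × 150%/7⌋ = $30,829. Book value $113,044.
Year 5: ⌊$113,044 × 150%/7⌋ = $24,223. Book value $88,821.
Year 6: ⌊$88,821 × 150%/7⌋ = $19,033. Book value $69,788.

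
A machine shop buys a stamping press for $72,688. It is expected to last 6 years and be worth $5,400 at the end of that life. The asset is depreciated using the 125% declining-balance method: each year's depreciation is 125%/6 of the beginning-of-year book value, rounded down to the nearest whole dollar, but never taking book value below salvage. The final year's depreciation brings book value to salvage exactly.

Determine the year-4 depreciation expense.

$7,513

Depreciable base = $72,688 − $5,400 = $67,288.
Year 1: ⌊$72,688 × 125%/6⌋ = $15,143. Book value $57,545.
Year 2: ⌊$57,545 × 125%/6⌋ = $11,988. Book value $45,557.
Year 3: ⌊$45,557 × 125%/6⌋ = $9,491. Book value $36,066.
Year 4: ⌊$36,066 × 125%/6⌋ = $7,513. Book value $28,553.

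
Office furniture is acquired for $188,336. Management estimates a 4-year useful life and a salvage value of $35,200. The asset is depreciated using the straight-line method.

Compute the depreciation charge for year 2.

$38,284

Depreciable base = $188,336 − $35,200 = $153,136.
Annual expense = $153,136 / 4 = $38,284.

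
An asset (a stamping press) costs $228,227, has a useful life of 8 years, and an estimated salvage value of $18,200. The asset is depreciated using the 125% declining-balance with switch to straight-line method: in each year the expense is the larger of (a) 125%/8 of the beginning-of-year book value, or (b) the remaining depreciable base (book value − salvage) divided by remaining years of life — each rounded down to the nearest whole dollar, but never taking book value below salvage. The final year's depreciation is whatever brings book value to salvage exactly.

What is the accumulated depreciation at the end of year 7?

$186,248

Depreciable base = $228,227 − $18,200 = $210,027.
Year 1: DB = ⌊$228,227 × 125%/8⌋ = $35,660; SL = ⌊$210,027/8⌋ = $26,253 → take DB $35,660. Book value $192,567.
Year 2: DB = ⌊$192,567 × 125%/8⌋ = $30,088; SL = ⌊$174,367/7⌋ = $24,909 → take DB $30,088. Book value $162,479.
Year 3: DB = ⌊$162,479 × 125%/8⌋ = $25,387; SL = ⌊$144,279/6⌋ = $24,046 → take DB $25,387. Book value $137,092.
Year 4: DB = ⌊$137,092 × 125%/8⌋ = $21,420; SL = ⌊$118,892/5⌋ = $23,778 → take SL $23,778. Book value $113,314.
Year 5: DB = ⌊$113,314 × 125%/8⌋ = $17,705; SL = ⌊$95,114/4⌋ = $23,778 → take SL $23,778. Book value $89,536.
Year 6: DB = ⌊$89,536 × 125%/8⌋ = $13,990; SL = ⌊$71,336/3⌋ = $23,778 → take SL $23,778. Book value $65,758.
Year 7: DB = ⌊$65,758 × 125%/8⌋ = $10,274; SL = ⌊$47,558/2⌋ = $23,779 → take SL $23,779. Book value $41,979.
Accumulated through year 7 = $228,227 − $41,979 = $186,248.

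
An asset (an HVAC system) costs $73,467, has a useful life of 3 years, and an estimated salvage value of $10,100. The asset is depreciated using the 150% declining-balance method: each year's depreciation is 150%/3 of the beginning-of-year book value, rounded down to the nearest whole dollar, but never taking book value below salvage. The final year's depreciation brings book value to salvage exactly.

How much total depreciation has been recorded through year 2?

$55,100

Depreciable base = $73,467 − $10,100 = $63,367.
Year 1: ⌊$73,467 × 150%/3⌋ = $36,733. Book value $36,734.
Year 2: ⌊$36,734 × 150%/3⌋ = $18,367. Book value $18,367.
Accumulated through year 2 = $73,467 − $18,367 = $55,100.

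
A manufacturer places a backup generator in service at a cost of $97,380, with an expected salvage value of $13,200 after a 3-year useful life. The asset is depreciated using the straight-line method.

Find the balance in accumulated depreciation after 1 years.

Depreciable base = $97,380 − $13,200 = $84,180.
Annual expense = $84,180 / 3 = $28,060.
End of year 1: book value $69,320.
Accumulated through year 1 = $97,380 − $69,320 = $28,060.

$28,060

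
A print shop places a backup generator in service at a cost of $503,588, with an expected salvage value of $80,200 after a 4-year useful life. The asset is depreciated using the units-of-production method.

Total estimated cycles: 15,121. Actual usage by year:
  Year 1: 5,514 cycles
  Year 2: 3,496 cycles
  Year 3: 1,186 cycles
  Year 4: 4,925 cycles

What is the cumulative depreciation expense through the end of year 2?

Depreciable base = $503,588 − $80,200 = $423,388.
Rate = $423,388 / 15,121 cycles = $28 per cycle.
Year 1: 5,514 × $28 = $154,392. Book value $349,196.
Year 2: 3,496 × $28 = $97,888. Book value $251,308.
Accumulated through year 2 = $503,588 − $251,308 = $252,280.

$252,280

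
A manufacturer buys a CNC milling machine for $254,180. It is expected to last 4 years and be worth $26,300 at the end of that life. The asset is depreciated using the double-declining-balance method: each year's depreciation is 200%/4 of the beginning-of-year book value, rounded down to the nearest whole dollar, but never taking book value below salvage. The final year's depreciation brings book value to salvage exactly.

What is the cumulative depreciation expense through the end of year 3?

$222,407

Depreciable base = $254,180 − $26,300 = $227,880.
Year 1: ⌊$254,180 × 200%/4⌋ = $127,090. Book value $127,090.
Year 2: ⌊$127,090 × 200%/4⌋ = $63,545. Book value $63,545.
Year 3: ⌊$63,545 × 200%/4⌋ = $31,772. Book value $31,773.
Accumulated through year 3 = $254,180 − $31,773 = $222,407.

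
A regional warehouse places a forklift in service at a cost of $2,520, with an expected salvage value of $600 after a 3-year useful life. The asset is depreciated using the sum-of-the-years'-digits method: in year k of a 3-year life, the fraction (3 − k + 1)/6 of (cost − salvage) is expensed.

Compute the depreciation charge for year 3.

$320

Depreciable base = $2,520 − $600 = $1,920.
Sum of the years' digits = 3+2+1 = 6.
Year 1: $1,920 × 3/6 = $960. Book value $1,560.
Year 2: $1,920 × 2/6 = $640. Book value $920.
Year 3: $1,920 × 1/6 = $320. Book value $600.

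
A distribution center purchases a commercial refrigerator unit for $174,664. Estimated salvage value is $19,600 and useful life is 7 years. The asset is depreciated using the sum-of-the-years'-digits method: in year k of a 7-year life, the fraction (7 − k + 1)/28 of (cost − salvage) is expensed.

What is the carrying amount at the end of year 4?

Depreciable base = $174,664 − $19,600 = $155,064.
Sum of the years' digits = 7+6+5+4+3+2+1 = 28.
Year 1: $155,064 × 7/28 = $38,766. Book value $135,898.
Year 2: $155,064 × 6/28 = $33,228. Book value $102,670.
Year 3: $155,064 × 5/28 = $27,690. Book value $74,980.
Year 4: $155,064 × 4/28 = $22,152. Book value $52,828.

$52,828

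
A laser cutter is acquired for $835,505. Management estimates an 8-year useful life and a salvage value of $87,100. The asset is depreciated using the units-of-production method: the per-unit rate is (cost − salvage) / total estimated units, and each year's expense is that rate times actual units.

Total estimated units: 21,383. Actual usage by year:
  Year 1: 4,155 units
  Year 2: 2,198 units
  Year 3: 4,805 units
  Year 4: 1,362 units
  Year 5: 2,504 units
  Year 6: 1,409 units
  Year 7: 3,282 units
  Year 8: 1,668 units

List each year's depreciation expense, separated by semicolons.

$145,425; $76,930; $168,175; $47,670; $87,640; $49,315; $114,870; $58,380

Depreciable base = $835,505 − $87,100 = $748,405.
Rate = $748,405 / 21,383 units = $35 per unit.
Year 1: 4,155 × $35 = $145,425. Book value $690,080.
Year 2: 2,198 × $35 = $76,930. Book value $613,150.
Year 3: 4,805 × $35 = $168,175. Book value $444,975.
Year 4: 1,362 × $35 = $47,670. Book value $397,305.
Year 5: 2,504 × $35 = $87,640. Book value $309,665.
Year 6: 1,409 × $35 = $49,315. Book value $260,350.
Year 7: 3,282 × $35 = $114,870. Book value $145,480.
Year 8: 1,668 × $35 = $58,380. Book value $87,100.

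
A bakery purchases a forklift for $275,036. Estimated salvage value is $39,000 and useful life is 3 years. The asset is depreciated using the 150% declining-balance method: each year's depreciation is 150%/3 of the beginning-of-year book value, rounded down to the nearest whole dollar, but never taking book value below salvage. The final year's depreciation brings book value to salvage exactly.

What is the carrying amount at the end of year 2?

$68,759

Depreciable base = $275,036 − $39,000 = $236,036.
Year 1: ⌊$275,036 × 150%/3⌋ = $137,518. Book value $137,518.
Year 2: ⌊$137,518 × 150%/3⌋ = $68,759. Book value $68,759.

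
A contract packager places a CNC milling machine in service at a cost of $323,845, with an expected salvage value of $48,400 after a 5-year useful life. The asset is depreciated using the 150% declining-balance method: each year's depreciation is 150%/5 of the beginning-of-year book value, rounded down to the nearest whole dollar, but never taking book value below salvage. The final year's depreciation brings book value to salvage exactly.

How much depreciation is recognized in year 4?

Depreciable base = $323,845 − $48,400 = $275,445.
Year 1: ⌊$323,845 × 150%/5⌋ = $97,153. Book value $226,692.
Year 2: ⌊$226,692 × 150%/5⌋ = $68,007. Book value $158,685.
Year 3: ⌊$158,685 × 150%/5⌋ = $47,605. Book value $111,080.
Year 4: ⌊$111,080 × 150%/5⌋ = $33,324. Book value $77,756.

$33,324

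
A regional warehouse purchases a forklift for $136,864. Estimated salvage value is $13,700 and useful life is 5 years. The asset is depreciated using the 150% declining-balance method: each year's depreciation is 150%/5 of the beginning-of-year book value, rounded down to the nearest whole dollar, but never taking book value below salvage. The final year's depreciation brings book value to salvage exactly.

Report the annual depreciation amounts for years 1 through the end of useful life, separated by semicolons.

Depreciable base = $136,864 − $13,700 = $123,164.
Year 1: ⌊$136,864 × 150%/5⌋ = $41,059. Book value $95,805.
Year 2: ⌊$95,805 × 150%/5⌋ = $28,741. Book value $67,064.
Year 3: ⌊$67,064 × 150%/5⌋ = $20,119. Book value $46,945.
Year 4: ⌊$46,945 × 150%/5⌋ = $14,083. Book value $32,862.
Year 5 (final): $32,862 − $13,700 = $19,162. Book value $13,700.

$41,059; $28,741; $20,119; $14,083; $19,162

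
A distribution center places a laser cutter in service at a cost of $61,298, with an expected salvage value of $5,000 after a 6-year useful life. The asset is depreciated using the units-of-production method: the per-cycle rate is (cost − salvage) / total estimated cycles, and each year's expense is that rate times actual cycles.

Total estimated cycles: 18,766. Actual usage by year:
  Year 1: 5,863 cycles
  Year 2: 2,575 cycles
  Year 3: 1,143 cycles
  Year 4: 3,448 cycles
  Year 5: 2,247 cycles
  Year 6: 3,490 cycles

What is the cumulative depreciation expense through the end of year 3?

Depreciable base = $61,298 − $5,000 = $56,298.
Rate = $56,298 / 18,766 cycles = $3 per cycle.
Year 1: 5,863 × $3 = $17,589. Book value $43,709.
Year 2: 2,575 × $3 = $7,725. Book value $35,984.
Year 3: 1,143 × $3 = $3,429. Book value $32,555.
Accumulated through year 3 = $61,298 − $32,555 = $28,743.

$28,743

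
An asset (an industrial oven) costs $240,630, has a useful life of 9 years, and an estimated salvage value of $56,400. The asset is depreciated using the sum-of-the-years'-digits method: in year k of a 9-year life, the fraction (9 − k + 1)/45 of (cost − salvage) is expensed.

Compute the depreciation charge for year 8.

Depreciable base = $240,630 − $56,400 = $184,230.
Sum of the years' digits = 9+8+7+6+5+4+3+2+1 = 45.
Year 1: $184,230 × 9/45 = $36,846. Book value $203,784.
Year 2: $184,230 × 8/45 = $32,752. Book value $171,032.
Year 3: $184,230 × 7/45 = $28,658. Book value $142,374.
Year 4: $184,230 × 6/45 = $24,564. Book value $117,810.
Year 5: $184,230 × 5/45 = $20,470. Book value $97,340.
Year 6: $184,230 × 4/45 = $16,376. Book value $80,964.
Year 7: $184,230 × 3/45 = $12,282. Book value $68,682.
Year 8: $184,230 × 2/45 = $8,188. Book value $60,494.

$8,188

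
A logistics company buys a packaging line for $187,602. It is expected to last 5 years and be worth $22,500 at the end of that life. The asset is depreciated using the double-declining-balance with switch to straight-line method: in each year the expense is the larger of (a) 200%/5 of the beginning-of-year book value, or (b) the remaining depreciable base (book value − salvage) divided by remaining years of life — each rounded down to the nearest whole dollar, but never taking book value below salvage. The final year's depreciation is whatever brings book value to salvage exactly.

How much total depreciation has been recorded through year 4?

$163,288

Depreciable base = $187,602 − $22,500 = $165,102.
Year 1: DB = ⌊$187,602 × 200%/5⌋ = $75,040; SL = ⌊$165,102/5⌋ = $33,020 → take DB $75,040. Book value $112,562.
Year 2: DB = ⌊$112,562 × 200%/5⌋ = $45,024; SL = ⌊$90,062/4⌋ = $22,515 → take DB $45,024. Book value $67,538.
Year 3: DB = ⌊$67,538 × 200%/5⌋ = $27,015; SL = ⌊$45,038/3⌋ = $15,012 → take DB $27,015. Book value $40,523.
Year 4: DB = ⌊$40,523 × 200%/5⌋ = $16,209; SL = ⌊$18,023/2⌋ = $9,011 → take DB $16,209. Book value $24,314.
Accumulated through year 4 = $187,602 − $24,314 = $163,288.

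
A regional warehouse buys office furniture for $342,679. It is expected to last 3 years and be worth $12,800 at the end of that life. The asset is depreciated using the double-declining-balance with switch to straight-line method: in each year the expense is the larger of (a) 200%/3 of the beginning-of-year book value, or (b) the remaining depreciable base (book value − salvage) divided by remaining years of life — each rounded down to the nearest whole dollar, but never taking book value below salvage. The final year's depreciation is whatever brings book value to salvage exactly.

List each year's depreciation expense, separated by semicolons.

$228,452; $76,151; $25,276

Depreciable base = $342,679 − $12,800 = $329,879.
Year 1: DB = ⌊$342,679 × 200%/3⌋ = $228,452; SL = ⌊$329,879/3⌋ = $109,959 → take DB $228,452. Book value $114,227.
Year 2: DB = ⌊$114,227 × 200%/3⌋ = $76,151; SL = ⌊$101,427/2⌋ = $50,713 → take DB $76,151. Book value $38,076.
Year 3 (final): $38,076 − $12,800 = $25,276. Book value $12,800.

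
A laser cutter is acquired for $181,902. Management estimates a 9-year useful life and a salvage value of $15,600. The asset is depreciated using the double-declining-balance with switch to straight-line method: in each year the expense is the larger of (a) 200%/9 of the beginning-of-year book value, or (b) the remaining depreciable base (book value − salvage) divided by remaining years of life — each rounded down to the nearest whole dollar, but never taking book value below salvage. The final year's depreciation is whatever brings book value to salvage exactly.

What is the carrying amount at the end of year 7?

$31,322

Depreciable base = $181,902 − $15,600 = $166,302.
Year 1: DB = ⌊$181,902 × 200%/9⌋ = $40,422; SL = ⌊$166,302/9⌋ = $18,478 → take DB $40,422. Book value $141,480.
Year 2: DB = ⌊$141,480 × 200%/9⌋ = $31,440; SL = ⌊$125,880/8⌋ = $15,735 → take DB $31,440. Book value $110,040.
Year 3: DB = ⌊$110,040 × 200%/9⌋ = $24,453; SL = ⌊$94,440/7⌋ = $13,491 → take DB $24,453. Book value $85,587.
Year 4: DB = ⌊$85,587 × 200%/9⌋ = $19,019; SL = ⌊$69,987/6⌋ = $11,664 → take DB $19,019. Book value $66,568.
Year 5: DB = ⌊$66,568 × 200%/9⌋ = $14,792; SL = ⌊$50,968/5⌋ = $10,193 → take DB $14,792. Book value $51,776.
Year 6: DB = ⌊$51,776 × 200%/9⌋ = $11,505; SL = ⌊$36,176/4⌋ = $9,044 → take DB $11,505. Book value $40,271.
Year 7: DB = ⌊$40,271 × 200%/9⌋ = $8,949; SL = ⌊$24,671/3⌋ = $8,223 → take DB $8,949. Book value $31,322.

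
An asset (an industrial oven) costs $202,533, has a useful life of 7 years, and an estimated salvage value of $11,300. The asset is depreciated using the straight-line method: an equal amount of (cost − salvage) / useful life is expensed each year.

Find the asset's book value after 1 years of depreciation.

Depreciable base = $202,533 − $11,300 = $191,233.
Annual expense = $191,233 / 7 = $27,319.
End of year 1: book value $175,214.

$175,214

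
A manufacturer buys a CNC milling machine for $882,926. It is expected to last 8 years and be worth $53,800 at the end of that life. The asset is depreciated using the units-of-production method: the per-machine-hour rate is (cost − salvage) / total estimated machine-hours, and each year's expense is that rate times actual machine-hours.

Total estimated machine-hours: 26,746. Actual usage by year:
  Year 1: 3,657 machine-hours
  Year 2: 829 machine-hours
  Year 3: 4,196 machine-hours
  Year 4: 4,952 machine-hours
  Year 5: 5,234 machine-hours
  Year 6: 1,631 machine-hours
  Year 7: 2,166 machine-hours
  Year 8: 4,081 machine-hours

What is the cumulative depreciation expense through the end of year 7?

Depreciable base = $882,926 − $53,800 = $829,126.
Rate = $829,126 / 26,746 machine-hours = $31 per machine-hour.
Year 1: 3,657 × $31 = $113,367. Book value $769,559.
Year 2: 829 × $31 = $25,699. Book value $743,860.
Year 3: 4,196 × $31 = $130,076. Book value $613,784.
Year 4: 4,952 × $31 = $153,512. Book value $460,272.
Year 5: 5,234 × $31 = $162,254. Book value $298,018.
Year 6: 1,631 × $31 = $50,561. Book value $247,457.
Year 7: 2,166 × $31 = $67,146. Book value $180,311.
Accumulated through year 7 = $882,926 − $180,311 = $702,615.

$702,615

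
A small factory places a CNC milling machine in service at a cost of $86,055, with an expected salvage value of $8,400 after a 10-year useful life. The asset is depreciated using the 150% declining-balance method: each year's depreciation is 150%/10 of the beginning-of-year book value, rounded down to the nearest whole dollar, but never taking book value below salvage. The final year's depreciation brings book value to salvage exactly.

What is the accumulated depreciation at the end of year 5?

$47,871

Depreciable base = $86,055 − $8,400 = $77,655.
Year 1: ⌊$86,055 × 150%/10⌋ = $12,908. Book value $73,147.
Year 2: ⌊$73,147 × 150%/10⌋ = $10,972. Book value $62,175.
Year 3: ⌊$62,175 × 150%/10⌋ = $9,326. Book value $52,849.
Year 4: ⌊$52,849 × 150%/10⌋ = $7,927. Book value $44,922.
Year 5: ⌊$44,922 × 150%/10⌋ = $6,738. Book value $38,184.
Accumulated through year 5 = $86,055 − $38,184 = $47,871.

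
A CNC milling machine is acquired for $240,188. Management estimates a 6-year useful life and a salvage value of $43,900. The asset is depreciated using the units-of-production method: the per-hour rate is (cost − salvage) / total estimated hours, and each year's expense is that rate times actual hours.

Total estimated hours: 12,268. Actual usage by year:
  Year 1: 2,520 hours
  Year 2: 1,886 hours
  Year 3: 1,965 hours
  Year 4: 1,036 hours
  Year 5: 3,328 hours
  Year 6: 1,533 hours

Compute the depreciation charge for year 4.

Depreciable base = $240,188 − $43,900 = $196,288.
Rate = $196,288 / 12,268 hours = $16 per hour.
Year 1: 2,520 × $16 = $40,320. Book value $199,868.
Year 2: 1,886 × $16 = $30,176. Book value $169,692.
Year 3: 1,965 × $16 = $31,440. Book value $138,252.
Year 4: 1,036 × $16 = $16,576. Book value $121,676.

$16,576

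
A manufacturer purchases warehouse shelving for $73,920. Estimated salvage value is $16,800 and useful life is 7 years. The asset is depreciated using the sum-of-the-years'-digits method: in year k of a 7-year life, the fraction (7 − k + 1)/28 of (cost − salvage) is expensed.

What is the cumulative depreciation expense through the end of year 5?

$51,000

Depreciable base = $73,920 − $16,800 = $57,120.
Sum of the years' digits = 7+6+5+4+3+2+1 = 28.
Year 1: $57,120 × 7/28 = $14,280. Book value $59,640.
Year 2: $57,120 × 6/28 = $12,240. Book value $47,400.
Year 3: $57,120 × 5/28 = $10,200. Book value $37,200.
Year 4: $57,120 × 4/28 = $8,160. Book value $29,040.
Year 5: $57,120 × 3/28 = $6,120. Book value $22,920.
Accumulated through year 5 = $73,920 − $22,920 = $51,000.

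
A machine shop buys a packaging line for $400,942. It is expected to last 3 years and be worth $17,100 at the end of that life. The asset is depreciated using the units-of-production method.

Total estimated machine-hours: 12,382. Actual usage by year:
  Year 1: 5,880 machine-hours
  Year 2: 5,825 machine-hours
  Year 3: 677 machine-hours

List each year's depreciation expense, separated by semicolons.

Depreciable base = $400,942 − $17,100 = $383,842.
Rate = $383,842 / 12,382 machine-hours = $31 per machine-hour.
Year 1: 5,880 × $31 = $182,280. Book value $218,662.
Year 2: 5,825 × $31 = $180,575. Book value $38,087.
Year 3: 677 × $31 = $20,987. Book value $17,100.

$182,280; $180,575; $20,987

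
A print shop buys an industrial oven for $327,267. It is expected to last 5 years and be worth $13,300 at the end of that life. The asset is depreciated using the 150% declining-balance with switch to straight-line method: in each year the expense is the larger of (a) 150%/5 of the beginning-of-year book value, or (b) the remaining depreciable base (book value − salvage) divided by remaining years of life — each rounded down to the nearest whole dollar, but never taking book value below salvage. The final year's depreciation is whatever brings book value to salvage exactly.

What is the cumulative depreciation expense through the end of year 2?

$166,906

Depreciable base = $327,267 − $13,300 = $313,967.
Year 1: DB = ⌊$327,267 × 150%/5⌋ = $98,180; SL = ⌊$313,967/5⌋ = $62,793 → take DB $98,180. Book value $229,087.
Year 2: DB = ⌊$229,087 × 150%/5⌋ = $68,726; SL = ⌊$215,787/4⌋ = $53,946 → take DB $68,726. Book value $160,361.
Accumulated through year 2 = $327,267 − $160,361 = $166,906.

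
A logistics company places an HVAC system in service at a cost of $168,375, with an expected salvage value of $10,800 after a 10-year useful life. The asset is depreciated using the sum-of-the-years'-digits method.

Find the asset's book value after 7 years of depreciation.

$27,990

Depreciable base = $168,375 − $10,800 = $157,575.
Sum of the years' digits = 10+9+8+7+6+5+4+3+2+1 = 55.
Year 1: $157,575 × 10/55 = $28,650. Book value $139,725.
Year 2: $157,575 × 9/55 = $25,785. Book value $113,940.
Year 3: $157,575 × 8/55 = $22,920. Book value $91,020.
Year 4: $157,575 × 7/55 = $20,055. Book value $70,965.
Year 5: $157,575 × 6/55 = $17,190. Book value $53,775.
Year 6: $157,575 × 5/55 = $14,325. Book value $39,450.
Year 7: $157,575 × 4/55 = $11,460. Book value $27,990.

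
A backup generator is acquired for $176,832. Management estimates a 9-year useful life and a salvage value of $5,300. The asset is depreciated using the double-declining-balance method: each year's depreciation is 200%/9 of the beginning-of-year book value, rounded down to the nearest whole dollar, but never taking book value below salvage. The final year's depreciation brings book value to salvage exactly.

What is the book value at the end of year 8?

$23,683

Depreciable base = $176,832 − $5,300 = $171,532.
Year 1: ⌊$176,832 × 200%/9⌋ = $39,296. Book value $137,536.
Year 2: ⌊$137,536 × 200%/9⌋ = $30,563. Book value $106,973.
Year 3: ⌊$106,973 × 200%/9⌋ = $23,771. Book value $83,202.
Year 4: ⌊$83,202 × 200%/9⌋ = $18,489. Book value $64,713.
Year 5: ⌊$64,713 × 200%/9⌋ = $14,380. Book value $50,333.
Year 6: ⌊$50,333 × 200%/9⌋ = $11,185. Book value $39,148.
Year 7: ⌊$39,148 × 200%/9⌋ = $8,699. Book value $30,449.
Year 8: ⌊$30,449 × 200%/9⌋ = $6,766. Book value $23,683.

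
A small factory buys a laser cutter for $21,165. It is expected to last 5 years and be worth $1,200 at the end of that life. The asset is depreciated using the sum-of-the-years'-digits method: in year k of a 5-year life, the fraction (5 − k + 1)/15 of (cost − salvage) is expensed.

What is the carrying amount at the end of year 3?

$5,193

Depreciable base = $21,165 − $1,200 = $19,965.
Sum of the years' digits = 5+4+3+2+1 = 15.
Year 1: $19,965 × 5/15 = $6,655. Book value $14,510.
Year 2: $19,965 × 4/15 = $5,324. Book value $9,186.
Year 3: $19,965 × 3/15 = $3,993. Book value $5,193.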